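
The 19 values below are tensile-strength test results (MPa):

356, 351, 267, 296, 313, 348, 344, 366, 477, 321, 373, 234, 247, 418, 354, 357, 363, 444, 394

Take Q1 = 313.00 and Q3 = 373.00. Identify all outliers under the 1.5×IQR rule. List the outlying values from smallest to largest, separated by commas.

477

IQR = Q3 − Q1 = 373.00 − 313.00 = 60.00.
Lower fence = Q1 − 1.5·IQR = 313.00 − 90.00 = 223.00.
Upper fence = Q3 + 1.5·IQR = 373.00 + 90.00 = 463.00.
477 > 463.00 → outlier.
All remaining values lie within [223.00, 463.00].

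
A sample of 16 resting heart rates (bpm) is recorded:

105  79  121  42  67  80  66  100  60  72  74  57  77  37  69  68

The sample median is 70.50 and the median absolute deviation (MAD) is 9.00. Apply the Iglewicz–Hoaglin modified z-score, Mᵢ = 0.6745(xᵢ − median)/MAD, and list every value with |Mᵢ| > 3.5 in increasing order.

|Mᵢ| > 3.5 ⇔ |xᵢ − 70.50| > 3.5·9.00/0.6745 = 46.70.
So outliers lie outside [23.80, 117.20].
121: M = 3.78 → outlier.

121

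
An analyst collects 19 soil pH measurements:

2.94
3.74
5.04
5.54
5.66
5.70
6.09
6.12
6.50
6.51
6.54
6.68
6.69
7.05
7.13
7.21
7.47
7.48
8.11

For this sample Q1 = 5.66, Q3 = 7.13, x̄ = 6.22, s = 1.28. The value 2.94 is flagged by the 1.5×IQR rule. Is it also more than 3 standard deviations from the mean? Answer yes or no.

no

z = (2.94 − 6.22) / 1.28 = -2.56.
|z| = 2.56 ≤ 3.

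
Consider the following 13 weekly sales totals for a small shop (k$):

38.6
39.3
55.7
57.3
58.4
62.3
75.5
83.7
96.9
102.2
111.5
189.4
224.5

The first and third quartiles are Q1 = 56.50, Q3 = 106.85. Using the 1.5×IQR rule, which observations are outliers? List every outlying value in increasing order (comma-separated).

IQR = Q3 − Q1 = 106.85 − 56.50 = 50.35.
Lower fence = Q1 − 1.5·IQR = 56.50 − 75.525 = -19.025.
Upper fence = Q3 + 1.5·IQR = 106.85 + 75.525 = 182.375.
189.4 > 182.375 → outlier.
224.5 > 182.375 → outlier.
All remaining values lie within [-19.025, 182.375].

189.4, 224.5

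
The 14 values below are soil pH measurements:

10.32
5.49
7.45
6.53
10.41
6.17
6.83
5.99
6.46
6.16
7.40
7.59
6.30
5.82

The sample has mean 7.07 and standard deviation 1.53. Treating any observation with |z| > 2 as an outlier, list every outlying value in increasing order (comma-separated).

Cutoffs at x̄ ± 2s: 7.07 ± 2·1.53 = [4.01, 10.13].
10.32: z = 2.12, |z| > 2 → outlier.
10.41: z = 2.18, |z| > 2 → outlier.
Every other value lies within [4.01, 10.13].

10.32, 10.41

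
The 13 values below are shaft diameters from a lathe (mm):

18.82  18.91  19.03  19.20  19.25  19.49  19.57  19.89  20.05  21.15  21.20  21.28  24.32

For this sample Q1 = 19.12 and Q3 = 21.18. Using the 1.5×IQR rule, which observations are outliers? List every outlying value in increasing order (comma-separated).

24.32

IQR = Q3 − Q1 = 21.18 − 19.12 = 2.06.
Lower fence = Q1 − 1.5·IQR = 19.12 − 3.09 = 16.03.
Upper fence = Q3 + 1.5·IQR = 21.18 + 3.09 = 24.27.
24.32 > 24.27 → outlier.
All remaining values lie within [16.03, 24.27].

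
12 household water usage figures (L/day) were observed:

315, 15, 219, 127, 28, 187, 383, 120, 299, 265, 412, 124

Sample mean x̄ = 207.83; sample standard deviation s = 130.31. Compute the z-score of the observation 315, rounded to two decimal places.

z = (315 − 207.83) / 130.31 = 0.82.

0.82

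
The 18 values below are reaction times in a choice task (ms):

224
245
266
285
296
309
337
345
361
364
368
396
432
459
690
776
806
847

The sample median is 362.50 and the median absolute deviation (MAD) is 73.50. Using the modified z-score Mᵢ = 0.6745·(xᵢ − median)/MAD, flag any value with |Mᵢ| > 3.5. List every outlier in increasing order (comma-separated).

776, 806, 847

|Mᵢ| > 3.5 ⇔ |xᵢ − 362.50| > 3.5·73.50/0.6745 = 381.39.
So outliers lie outside [-18.89, 743.89].
776: M = 3.79 → outlier.
806: M = 4.07 → outlier.
847: M = 4.45 → outlier.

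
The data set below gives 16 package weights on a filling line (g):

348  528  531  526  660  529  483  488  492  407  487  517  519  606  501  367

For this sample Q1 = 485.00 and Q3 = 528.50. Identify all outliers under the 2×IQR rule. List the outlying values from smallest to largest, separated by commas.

IQR = Q3 − Q1 = 528.50 − 485.00 = 43.50.
Lower fence = Q1 − 2·IQR = 485.00 − 87.00 = 398.00.
Upper fence = Q3 + 2·IQR = 528.50 + 87.00 = 615.50.
348 < 398.00 → outlier.
367 < 398.00 → outlier.
660 > 615.50 → outlier.
All remaining values lie within [398.00, 615.50].

348, 367, 660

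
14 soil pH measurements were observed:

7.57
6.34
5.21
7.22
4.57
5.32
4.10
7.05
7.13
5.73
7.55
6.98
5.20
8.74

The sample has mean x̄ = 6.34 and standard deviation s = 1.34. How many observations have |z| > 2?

Cutoffs: x̄ ± 2s = [3.66, 9.02].
Every value lies within the cutoffs.

0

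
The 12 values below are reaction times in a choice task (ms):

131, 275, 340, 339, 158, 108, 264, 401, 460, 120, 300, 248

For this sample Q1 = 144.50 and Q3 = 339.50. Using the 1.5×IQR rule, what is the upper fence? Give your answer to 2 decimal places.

632.00

IQR = Q3 − Q1 = 339.50 − 144.50 = 195.00.
Lower fence = Q1 − 1.5·IQR = 144.50 − 292.50 = -148.00.
Upper fence = Q3 + 1.5·IQR = 339.50 + 292.50 = 632.00.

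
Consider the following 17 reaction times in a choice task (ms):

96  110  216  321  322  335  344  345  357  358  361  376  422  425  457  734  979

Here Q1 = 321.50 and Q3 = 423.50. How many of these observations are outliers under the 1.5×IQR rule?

4

IQR = 102.00; fences at 321.50 − 153.00 = 168.50 and 423.50 + 153.00 = 576.50.
Outside the cutoffs: 96, 110, 734, 979.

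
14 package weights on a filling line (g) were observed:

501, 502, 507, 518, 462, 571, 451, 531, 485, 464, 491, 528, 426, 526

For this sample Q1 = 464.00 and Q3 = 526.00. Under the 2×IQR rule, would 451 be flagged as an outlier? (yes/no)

IQR = Q3 − Q1 = 526.00 − 464.00 = 62.00.
Lower fence = Q1 − 2·IQR = 464.00 − 124.00 = 340.00.
Upper fence = Q3 + 2·IQR = 526.00 + 124.00 = 650.00.
451 lies within [340.00, 650.00].

no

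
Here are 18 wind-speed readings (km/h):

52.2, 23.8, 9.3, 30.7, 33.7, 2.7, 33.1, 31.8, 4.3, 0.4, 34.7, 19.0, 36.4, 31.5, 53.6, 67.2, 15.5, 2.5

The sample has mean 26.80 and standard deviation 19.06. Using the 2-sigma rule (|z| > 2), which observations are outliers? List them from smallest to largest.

Cutoffs at x̄ ± 2s: 26.80 ± 2·19.06 = [-11.32, 64.92].
67.2: z = 2.12, |z| > 2 → outlier.
Every other value lies within [-11.32, 64.92].

67.2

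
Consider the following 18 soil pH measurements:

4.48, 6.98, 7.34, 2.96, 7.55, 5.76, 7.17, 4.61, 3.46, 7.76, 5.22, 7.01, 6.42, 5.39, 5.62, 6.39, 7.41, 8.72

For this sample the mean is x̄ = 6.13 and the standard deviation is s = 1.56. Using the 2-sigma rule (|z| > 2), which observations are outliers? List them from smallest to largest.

2.96

Cutoffs at x̄ ± 2s: 6.13 ± 2·1.56 = [3.01, 9.25].
2.96: z = -2.03, |z| > 2 → outlier.
Every other value lies within [3.01, 9.25].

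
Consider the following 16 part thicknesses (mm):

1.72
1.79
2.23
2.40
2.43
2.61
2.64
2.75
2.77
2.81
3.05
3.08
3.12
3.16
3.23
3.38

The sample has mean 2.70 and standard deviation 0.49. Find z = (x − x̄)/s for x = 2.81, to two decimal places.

0.22

z = (2.81 − 2.70) / 0.49 = 0.22.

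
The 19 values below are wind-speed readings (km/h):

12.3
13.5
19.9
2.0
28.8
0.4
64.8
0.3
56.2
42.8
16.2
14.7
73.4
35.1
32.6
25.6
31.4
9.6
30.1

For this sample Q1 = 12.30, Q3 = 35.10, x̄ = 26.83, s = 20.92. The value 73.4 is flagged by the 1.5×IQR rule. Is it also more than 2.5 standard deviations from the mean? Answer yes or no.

no

z = (73.4 − 26.83) / 20.92 = 2.23.
|z| = 2.23 ≤ 2.5.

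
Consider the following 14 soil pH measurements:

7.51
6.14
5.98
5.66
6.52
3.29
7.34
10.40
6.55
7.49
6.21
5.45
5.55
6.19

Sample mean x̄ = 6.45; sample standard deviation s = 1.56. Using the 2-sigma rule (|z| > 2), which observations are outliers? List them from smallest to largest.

Cutoffs at x̄ ± 2s: 6.45 ± 2·1.56 = [3.33, 9.57].
3.29: z = -2.03, |z| > 2 → outlier.
10.40: z = 2.53, |z| > 2 → outlier.
Every other value lies within [3.33, 9.57].

3.29, 10.40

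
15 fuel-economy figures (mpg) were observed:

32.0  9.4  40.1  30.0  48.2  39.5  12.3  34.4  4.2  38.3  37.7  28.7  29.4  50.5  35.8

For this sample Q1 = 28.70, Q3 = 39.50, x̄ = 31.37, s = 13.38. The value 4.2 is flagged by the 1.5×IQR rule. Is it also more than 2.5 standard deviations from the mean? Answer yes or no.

z = (4.2 − 31.37) / 13.38 = -2.03.
|z| = 2.03 ≤ 2.5.

no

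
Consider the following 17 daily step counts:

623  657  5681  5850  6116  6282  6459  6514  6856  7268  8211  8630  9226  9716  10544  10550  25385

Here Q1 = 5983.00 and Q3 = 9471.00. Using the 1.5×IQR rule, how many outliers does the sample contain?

IQR = 3488.00; fences at 5983.00 − 5232.00 = 751.00 and 9471.00 + 5232.00 = 14703.00.
Outside the cutoffs: 623, 657, 25385.

3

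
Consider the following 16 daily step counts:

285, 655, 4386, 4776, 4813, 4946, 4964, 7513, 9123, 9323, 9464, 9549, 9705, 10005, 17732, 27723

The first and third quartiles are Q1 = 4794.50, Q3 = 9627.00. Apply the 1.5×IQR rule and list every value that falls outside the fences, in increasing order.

17732, 27723

IQR = Q3 − Q1 = 9627.00 − 4794.50 = 4832.50.
Lower fence = Q1 − 1.5·IQR = 4794.50 − 7248.75 = -2454.25.
Upper fence = Q3 + 1.5·IQR = 9627.00 + 7248.75 = 16875.75.
17732 > 16875.75 → outlier.
27723 > 16875.75 → outlier.
All remaining values lie within [-2454.25, 16875.75].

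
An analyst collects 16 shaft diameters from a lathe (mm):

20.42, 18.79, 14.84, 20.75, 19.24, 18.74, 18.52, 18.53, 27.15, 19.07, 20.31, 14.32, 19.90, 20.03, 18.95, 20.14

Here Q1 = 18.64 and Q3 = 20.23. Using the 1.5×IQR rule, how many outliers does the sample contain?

3

IQR = 1.59; fences at 18.64 − 2.385 = 16.255 and 20.23 + 2.385 = 22.615.
Outside the cutoffs: 14.32, 14.84, 27.15.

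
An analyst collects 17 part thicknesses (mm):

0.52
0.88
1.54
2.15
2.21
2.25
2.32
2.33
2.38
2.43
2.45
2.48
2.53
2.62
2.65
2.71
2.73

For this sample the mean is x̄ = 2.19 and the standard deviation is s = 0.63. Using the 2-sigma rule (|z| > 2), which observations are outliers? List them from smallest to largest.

0.52, 0.88

Cutoffs at x̄ ± 2s: 2.19 ± 2·0.63 = [0.93, 3.45].
0.52: z = -2.65, |z| > 2 → outlier.
0.88: z = -2.08, |z| > 2 → outlier.
Every other value lies within [0.93, 3.45].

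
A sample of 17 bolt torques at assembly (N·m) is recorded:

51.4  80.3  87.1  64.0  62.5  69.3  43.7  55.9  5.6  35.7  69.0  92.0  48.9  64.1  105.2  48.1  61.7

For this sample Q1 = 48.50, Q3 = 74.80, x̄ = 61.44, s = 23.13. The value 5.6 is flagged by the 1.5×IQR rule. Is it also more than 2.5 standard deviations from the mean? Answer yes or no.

no

z = (5.6 − 61.44) / 23.13 = -2.41.
|z| = 2.41 ≤ 2.5.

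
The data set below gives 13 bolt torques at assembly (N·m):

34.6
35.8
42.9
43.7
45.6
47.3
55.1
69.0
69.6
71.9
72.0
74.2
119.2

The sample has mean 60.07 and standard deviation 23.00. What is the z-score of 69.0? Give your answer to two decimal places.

0.39

z = (69.0 − 60.07) / 23.00 = 0.39.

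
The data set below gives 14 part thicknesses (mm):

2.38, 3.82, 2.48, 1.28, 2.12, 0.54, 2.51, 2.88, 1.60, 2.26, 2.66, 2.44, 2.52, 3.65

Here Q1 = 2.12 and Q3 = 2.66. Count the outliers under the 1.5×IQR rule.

4

IQR = 0.54; fences at 2.12 − 0.81 = 1.31 and 2.66 + 0.81 = 3.47.
Outside the cutoffs: 0.54, 1.28, 3.65, 3.82.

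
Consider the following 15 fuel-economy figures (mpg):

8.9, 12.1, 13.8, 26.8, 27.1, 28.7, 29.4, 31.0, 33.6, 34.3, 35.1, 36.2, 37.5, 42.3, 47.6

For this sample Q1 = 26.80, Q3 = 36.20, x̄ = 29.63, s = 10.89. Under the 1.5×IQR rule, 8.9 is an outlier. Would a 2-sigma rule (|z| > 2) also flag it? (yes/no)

z = (8.9 − 29.63) / 10.89 = -1.90.
|z| = 1.90 ≤ 2.

no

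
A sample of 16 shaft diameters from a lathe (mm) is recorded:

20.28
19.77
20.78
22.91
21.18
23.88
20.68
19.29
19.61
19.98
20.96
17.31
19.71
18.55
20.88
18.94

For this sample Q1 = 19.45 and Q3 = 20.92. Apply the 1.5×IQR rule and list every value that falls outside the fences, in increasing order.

IQR = Q3 − Q1 = 20.92 − 19.45 = 1.47.
Lower fence = Q1 − 1.5·IQR = 19.45 − 2.205 = 17.245.
Upper fence = Q3 + 1.5·IQR = 20.92 + 2.205 = 23.125.
23.88 > 23.125 → outlier.
All remaining values lie within [17.245, 23.125].

23.88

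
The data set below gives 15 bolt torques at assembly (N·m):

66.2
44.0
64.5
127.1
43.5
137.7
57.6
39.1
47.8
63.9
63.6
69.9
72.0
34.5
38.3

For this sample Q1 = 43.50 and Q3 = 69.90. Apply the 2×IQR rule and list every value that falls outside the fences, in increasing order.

IQR = Q3 − Q1 = 69.90 − 43.50 = 26.40.
Lower fence = Q1 − 2·IQR = 43.50 − 52.80 = -9.30.
Upper fence = Q3 + 2·IQR = 69.90 + 52.80 = 122.70.
127.1 > 122.70 → outlier.
137.7 > 122.70 → outlier.
All remaining values lie within [-9.30, 122.70].

127.1, 137.7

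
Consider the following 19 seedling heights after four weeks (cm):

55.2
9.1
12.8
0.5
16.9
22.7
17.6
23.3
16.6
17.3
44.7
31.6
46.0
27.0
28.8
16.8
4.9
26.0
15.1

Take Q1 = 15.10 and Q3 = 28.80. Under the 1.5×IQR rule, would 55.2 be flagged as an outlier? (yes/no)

IQR = Q3 − Q1 = 28.80 − 15.10 = 13.70.
Lower fence = Q1 − 1.5·IQR = 15.10 − 20.55 = -5.45.
Upper fence = Q3 + 1.5·IQR = 28.80 + 20.55 = 49.35.
55.2 lies above the upper fence.

yes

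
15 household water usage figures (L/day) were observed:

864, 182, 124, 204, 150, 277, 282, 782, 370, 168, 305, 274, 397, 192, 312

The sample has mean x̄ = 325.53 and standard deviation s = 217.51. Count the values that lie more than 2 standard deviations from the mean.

Cutoffs: x̄ ± 2s = [-109.49, 760.55].
Outside the cutoffs: 782, 864.

2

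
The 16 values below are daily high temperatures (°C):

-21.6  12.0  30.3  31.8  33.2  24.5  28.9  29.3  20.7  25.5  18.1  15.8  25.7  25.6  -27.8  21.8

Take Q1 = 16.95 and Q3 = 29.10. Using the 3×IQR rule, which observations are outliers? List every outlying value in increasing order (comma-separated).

-27.8, -21.6

IQR = Q3 − Q1 = 29.10 − 16.95 = 12.15.
Lower fence = Q1 − 3·IQR = 16.95 − 36.45 = -19.50.
Upper fence = Q3 + 3·IQR = 29.10 + 36.45 = 65.55.
-27.8 < -19.50 → outlier.
-21.6 < -19.50 → outlier.
All remaining values lie within [-19.50, 65.55].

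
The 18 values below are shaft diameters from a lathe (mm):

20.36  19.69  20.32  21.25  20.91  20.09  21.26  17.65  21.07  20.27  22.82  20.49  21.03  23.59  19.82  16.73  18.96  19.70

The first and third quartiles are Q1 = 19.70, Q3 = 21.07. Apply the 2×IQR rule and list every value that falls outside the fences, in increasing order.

16.73

IQR = Q3 − Q1 = 21.07 − 19.70 = 1.37.
Lower fence = Q1 − 2·IQR = 19.70 − 2.74 = 16.96.
Upper fence = Q3 + 2·IQR = 21.07 + 2.74 = 23.81.
16.73 < 16.96 → outlier.
All remaining values lie within [16.96, 23.81].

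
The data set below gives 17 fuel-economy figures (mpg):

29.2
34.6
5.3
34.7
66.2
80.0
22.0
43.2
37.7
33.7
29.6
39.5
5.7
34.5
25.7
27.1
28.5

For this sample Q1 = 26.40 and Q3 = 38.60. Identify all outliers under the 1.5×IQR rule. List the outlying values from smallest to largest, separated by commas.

5.3, 5.7, 66.2, 80.0

IQR = Q3 − Q1 = 38.60 − 26.40 = 12.20.
Lower fence = Q1 − 1.5·IQR = 26.40 − 18.30 = 8.10.
Upper fence = Q3 + 1.5·IQR = 38.60 + 18.30 = 56.90.
5.3 < 8.10 → outlier.
5.7 < 8.10 → outlier.
66.2 > 56.90 → outlier.
80.0 > 56.90 → outlier.
All remaining values lie within [8.10, 56.90].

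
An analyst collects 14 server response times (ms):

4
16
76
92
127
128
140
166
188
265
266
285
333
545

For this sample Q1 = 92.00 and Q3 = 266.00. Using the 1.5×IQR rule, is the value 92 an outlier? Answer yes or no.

no

IQR = Q3 − Q1 = 266.00 − 92.00 = 174.00.
Lower fence = Q1 − 1.5·IQR = 92.00 − 261.00 = -169.00.
Upper fence = Q3 + 1.5·IQR = 266.00 + 261.00 = 527.00.
92 lies within [-169.00, 527.00].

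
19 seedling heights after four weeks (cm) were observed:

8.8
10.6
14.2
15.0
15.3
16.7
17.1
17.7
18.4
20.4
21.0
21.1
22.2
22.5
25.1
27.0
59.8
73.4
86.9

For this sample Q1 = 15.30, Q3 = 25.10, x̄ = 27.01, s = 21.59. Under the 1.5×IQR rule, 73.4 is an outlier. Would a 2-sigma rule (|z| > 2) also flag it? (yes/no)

z = (73.4 − 27.01) / 21.59 = 2.15.
|z| = 2.15 > 2.

yes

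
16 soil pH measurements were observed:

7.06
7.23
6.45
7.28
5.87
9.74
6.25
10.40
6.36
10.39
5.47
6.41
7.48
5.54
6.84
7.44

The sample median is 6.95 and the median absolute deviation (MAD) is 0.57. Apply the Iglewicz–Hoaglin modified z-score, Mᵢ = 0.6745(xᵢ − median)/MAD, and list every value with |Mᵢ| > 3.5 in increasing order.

10.39, 10.40

|Mᵢ| > 3.5 ⇔ |xᵢ − 6.95| > 3.5·0.57/0.6745 = 2.96.
So outliers lie outside [3.99, 9.91].
10.39: M = 4.07 → outlier.
10.40: M = 4.08 → outlier.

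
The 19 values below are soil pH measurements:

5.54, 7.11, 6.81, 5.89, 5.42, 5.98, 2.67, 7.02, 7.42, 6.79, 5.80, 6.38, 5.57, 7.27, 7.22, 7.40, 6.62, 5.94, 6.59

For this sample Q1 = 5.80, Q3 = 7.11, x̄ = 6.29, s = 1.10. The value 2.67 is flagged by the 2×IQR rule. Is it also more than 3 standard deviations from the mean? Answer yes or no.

yes

z = (2.67 − 6.29) / 1.10 = -3.29.
|z| = 3.29 > 3.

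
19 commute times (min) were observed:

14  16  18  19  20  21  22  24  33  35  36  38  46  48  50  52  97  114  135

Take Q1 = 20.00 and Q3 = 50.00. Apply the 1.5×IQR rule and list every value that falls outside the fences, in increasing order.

97, 114, 135

IQR = Q3 − Q1 = 50.00 − 20.00 = 30.00.
Lower fence = Q1 − 1.5·IQR = 20.00 − 45.00 = -25.00.
Upper fence = Q3 + 1.5·IQR = 50.00 + 45.00 = 95.00.
97 > 95.00 → outlier.
114 > 95.00 → outlier.
135 > 95.00 → outlier.
All remaining values lie within [-25.00, 95.00].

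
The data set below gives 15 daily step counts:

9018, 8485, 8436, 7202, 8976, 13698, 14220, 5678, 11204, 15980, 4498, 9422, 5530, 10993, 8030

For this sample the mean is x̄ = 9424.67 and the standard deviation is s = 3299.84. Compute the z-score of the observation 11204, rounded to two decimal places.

0.54

z = (11204 − 9424.67) / 3299.84 = 0.54.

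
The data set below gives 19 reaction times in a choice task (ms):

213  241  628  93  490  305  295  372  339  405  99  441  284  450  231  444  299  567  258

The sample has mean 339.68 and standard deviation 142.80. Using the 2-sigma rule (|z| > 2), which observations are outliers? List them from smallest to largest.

628

Cutoffs at x̄ ± 2s: 339.68 ± 2·142.80 = [54.08, 625.28].
628: z = 2.02, |z| > 2 → outlier.
Every other value lies within [54.08, 625.28].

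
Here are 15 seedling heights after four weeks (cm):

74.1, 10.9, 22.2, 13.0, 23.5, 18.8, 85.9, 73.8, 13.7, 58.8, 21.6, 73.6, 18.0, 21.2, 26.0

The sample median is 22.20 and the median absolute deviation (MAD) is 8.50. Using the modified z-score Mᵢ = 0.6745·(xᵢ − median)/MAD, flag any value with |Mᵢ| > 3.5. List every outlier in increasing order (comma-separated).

73.6, 73.8, 74.1, 85.9

|Mᵢ| > 3.5 ⇔ |xᵢ − 22.20| > 3.5·8.50/0.6745 = 44.11.
So outliers lie outside [-21.91, 66.31].
73.6: M = 4.08 → outlier.
73.8: M = 4.09 → outlier.
74.1: M = 4.12 → outlier.
85.9: M = 5.05 → outlier.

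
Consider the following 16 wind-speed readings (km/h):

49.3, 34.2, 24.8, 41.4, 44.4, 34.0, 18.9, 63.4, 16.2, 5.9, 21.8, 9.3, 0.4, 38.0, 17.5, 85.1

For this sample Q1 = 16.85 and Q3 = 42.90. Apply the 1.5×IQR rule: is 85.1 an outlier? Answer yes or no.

IQR = Q3 − Q1 = 42.90 − 16.85 = 26.05.
Lower fence = Q1 − 1.5·IQR = 16.85 − 39.075 = -22.225.
Upper fence = Q3 + 1.5·IQR = 42.90 + 39.075 = 81.975.
85.1 lies above the upper fence.

yes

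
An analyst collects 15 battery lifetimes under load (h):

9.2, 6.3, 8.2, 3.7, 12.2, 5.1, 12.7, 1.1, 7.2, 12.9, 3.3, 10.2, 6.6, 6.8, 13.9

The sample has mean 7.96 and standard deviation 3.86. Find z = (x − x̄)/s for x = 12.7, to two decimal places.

1.23

z = (12.7 − 7.96) / 3.86 = 1.23.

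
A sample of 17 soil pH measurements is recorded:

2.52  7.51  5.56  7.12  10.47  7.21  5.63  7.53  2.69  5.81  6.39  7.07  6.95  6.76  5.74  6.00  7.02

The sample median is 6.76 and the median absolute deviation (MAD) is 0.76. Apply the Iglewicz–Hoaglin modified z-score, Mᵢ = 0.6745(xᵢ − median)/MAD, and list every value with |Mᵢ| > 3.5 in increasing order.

2.52, 2.69

|Mᵢ| > 3.5 ⇔ |xᵢ − 6.76| > 3.5·0.76/0.6745 = 3.94.
So outliers lie outside [2.82, 10.70].
2.52: M = -3.76 → outlier.
2.69: M = -3.61 → outlier.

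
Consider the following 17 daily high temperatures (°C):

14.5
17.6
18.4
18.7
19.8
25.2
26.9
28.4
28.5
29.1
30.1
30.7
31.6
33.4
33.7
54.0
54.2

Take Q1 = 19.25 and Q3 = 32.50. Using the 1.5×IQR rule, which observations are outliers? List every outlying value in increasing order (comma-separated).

IQR = Q3 − Q1 = 32.50 − 19.25 = 13.25.
Lower fence = Q1 − 1.5·IQR = 19.25 − 19.875 = -0.625.
Upper fence = Q3 + 1.5·IQR = 32.50 + 19.875 = 52.375.
54.0 > 52.375 → outlier.
54.2 > 52.375 → outlier.
All remaining values lie within [-0.625, 52.375].

54.0, 54.2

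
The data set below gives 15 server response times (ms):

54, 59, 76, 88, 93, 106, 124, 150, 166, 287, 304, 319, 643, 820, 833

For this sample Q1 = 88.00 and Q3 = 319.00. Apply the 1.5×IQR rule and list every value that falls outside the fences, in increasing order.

820, 833

IQR = Q3 − Q1 = 319.00 − 88.00 = 231.00.
Lower fence = Q1 − 1.5·IQR = 88.00 − 346.50 = -258.50.
Upper fence = Q3 + 1.5·IQR = 319.00 + 346.50 = 665.50.
820 > 665.50 → outlier.
833 > 665.50 → outlier.
All remaining values lie within [-258.50, 665.50].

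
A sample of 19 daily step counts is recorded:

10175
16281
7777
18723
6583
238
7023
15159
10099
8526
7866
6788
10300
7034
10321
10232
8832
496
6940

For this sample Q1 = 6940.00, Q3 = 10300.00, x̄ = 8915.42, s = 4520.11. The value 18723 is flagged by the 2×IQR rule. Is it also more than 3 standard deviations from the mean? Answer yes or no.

no

z = (18723 − 8915.42) / 4520.11 = 2.17.
|z| = 2.17 ≤ 3.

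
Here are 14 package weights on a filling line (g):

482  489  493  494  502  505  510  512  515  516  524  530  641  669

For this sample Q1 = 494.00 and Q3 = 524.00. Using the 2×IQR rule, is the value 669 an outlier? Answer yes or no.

IQR = Q3 − Q1 = 524.00 − 494.00 = 30.00.
Lower fence = Q1 − 2·IQR = 494.00 − 60.00 = 434.00.
Upper fence = Q3 + 2·IQR = 524.00 + 60.00 = 584.00.
669 lies above the upper fence.

yes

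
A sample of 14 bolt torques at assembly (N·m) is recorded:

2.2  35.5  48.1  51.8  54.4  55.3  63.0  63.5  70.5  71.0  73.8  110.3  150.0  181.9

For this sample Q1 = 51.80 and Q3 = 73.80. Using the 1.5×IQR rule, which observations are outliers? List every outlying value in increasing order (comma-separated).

IQR = Q3 − Q1 = 73.80 − 51.80 = 22.00.
Lower fence = Q1 − 1.5·IQR = 51.80 − 33.00 = 18.80.
Upper fence = Q3 + 1.5·IQR = 73.80 + 33.00 = 106.80.
2.2 < 18.80 → outlier.
110.3 > 106.80 → outlier.
150.0 > 106.80 → outlier.
181.9 > 106.80 → outlier.
All remaining values lie within [18.80, 106.80].

2.2, 110.3, 150.0, 181.9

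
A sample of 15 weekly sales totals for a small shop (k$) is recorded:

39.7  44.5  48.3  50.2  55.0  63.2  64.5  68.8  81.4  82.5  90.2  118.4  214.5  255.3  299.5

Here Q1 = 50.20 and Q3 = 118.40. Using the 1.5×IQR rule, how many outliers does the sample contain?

IQR = 68.20; fences at 50.20 − 102.30 = -52.10 and 118.40 + 102.30 = 220.70.
Outside the cutoffs: 255.3, 299.5.

2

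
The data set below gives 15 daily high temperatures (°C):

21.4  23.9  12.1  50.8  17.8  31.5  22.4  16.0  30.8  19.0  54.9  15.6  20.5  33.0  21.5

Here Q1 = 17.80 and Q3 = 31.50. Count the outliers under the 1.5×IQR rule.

IQR = 13.70; fences at 17.80 − 20.55 = -2.75 and 31.50 + 20.55 = 52.05.
Outside the cutoffs: 54.9.

1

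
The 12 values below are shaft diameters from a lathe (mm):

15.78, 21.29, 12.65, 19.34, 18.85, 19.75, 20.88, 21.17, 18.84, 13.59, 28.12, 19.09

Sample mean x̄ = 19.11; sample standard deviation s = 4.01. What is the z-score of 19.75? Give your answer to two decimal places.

z = (19.75 − 19.11) / 4.01 = 0.16.

0.16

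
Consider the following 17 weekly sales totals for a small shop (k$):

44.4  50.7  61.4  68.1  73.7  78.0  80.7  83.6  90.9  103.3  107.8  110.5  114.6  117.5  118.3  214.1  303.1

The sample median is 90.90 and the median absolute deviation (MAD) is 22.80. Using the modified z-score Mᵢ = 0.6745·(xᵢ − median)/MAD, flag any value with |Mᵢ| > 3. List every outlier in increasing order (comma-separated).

|Mᵢ| > 3 ⇔ |xᵢ − 90.90| > 3·22.80/0.6745 = 101.41.
So outliers lie outside [-10.51, 192.31].
214.1: M = 3.64 → outlier.
303.1: M = 6.28 → outlier.

214.1, 303.1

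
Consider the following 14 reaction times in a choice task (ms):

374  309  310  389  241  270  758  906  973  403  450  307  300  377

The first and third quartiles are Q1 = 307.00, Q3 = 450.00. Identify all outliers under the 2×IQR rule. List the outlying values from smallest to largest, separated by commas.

758, 906, 973

IQR = Q3 − Q1 = 450.00 − 307.00 = 143.00.
Lower fence = Q1 − 2·IQR = 307.00 − 286.00 = 21.00.
Upper fence = Q3 + 2·IQR = 450.00 + 286.00 = 736.00.
758 > 736.00 → outlier.
906 > 736.00 → outlier.
973 > 736.00 → outlier.
All remaining values lie within [21.00, 736.00].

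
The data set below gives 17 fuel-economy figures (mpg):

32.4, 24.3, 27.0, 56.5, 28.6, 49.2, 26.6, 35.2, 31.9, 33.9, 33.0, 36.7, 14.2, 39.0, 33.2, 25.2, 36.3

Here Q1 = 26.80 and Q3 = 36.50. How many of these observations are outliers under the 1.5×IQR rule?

IQR = 9.70; fences at 26.80 − 14.55 = 12.25 and 36.50 + 14.55 = 51.05.
Outside the cutoffs: 56.5.

1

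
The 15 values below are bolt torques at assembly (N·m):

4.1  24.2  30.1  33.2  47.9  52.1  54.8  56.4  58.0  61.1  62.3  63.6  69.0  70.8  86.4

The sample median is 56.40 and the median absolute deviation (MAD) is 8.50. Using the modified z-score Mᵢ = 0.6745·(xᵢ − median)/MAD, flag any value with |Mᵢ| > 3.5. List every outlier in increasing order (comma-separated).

4.1

|Mᵢ| > 3.5 ⇔ |xᵢ − 56.40| > 3.5·8.50/0.6745 = 44.11.
So outliers lie outside [12.29, 100.51].
4.1: M = -4.15 → outlier.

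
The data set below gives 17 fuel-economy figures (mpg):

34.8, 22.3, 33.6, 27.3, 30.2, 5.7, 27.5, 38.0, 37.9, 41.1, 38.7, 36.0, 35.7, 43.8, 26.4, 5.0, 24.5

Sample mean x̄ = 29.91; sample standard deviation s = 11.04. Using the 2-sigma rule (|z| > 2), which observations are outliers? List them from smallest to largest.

Cutoffs at x̄ ± 2s: 29.91 ± 2·11.04 = [7.83, 51.99].
5.0: z = -2.26, |z| > 2 → outlier.
5.7: z = -2.19, |z| > 2 → outlier.
Every other value lies within [7.83, 51.99].

5.0, 5.7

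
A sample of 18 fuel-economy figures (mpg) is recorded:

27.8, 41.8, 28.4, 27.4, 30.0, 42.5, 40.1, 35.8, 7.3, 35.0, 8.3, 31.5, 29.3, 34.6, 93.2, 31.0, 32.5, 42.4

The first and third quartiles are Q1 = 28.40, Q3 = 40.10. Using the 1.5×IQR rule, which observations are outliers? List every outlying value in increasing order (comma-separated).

IQR = Q3 − Q1 = 40.10 − 28.40 = 11.70.
Lower fence = Q1 − 1.5·IQR = 28.40 − 17.55 = 10.85.
Upper fence = Q3 + 1.5·IQR = 40.10 + 17.55 = 57.65.
7.3 < 10.85 → outlier.
8.3 < 10.85 → outlier.
93.2 > 57.65 → outlier.
All remaining values lie within [10.85, 57.65].

7.3, 8.3, 93.2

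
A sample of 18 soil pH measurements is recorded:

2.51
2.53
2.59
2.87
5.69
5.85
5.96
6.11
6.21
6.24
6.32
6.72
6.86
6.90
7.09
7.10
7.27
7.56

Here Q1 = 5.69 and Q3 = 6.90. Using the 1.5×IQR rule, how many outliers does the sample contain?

IQR = 1.21; fences at 5.69 − 1.815 = 3.875 and 6.90 + 1.815 = 8.715.
Outside the cutoffs: 2.51, 2.53, 2.59, 2.87.

4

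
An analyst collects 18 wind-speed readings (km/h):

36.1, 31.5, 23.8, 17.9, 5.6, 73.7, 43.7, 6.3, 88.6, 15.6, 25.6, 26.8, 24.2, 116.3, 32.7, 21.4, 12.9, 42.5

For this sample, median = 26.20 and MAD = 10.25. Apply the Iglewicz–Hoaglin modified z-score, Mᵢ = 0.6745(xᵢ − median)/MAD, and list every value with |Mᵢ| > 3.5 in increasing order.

|Mᵢ| > 3.5 ⇔ |xᵢ − 26.20| > 3.5·10.25/0.6745 = 53.19.
So outliers lie outside [-26.99, 79.39].
88.6: M = 4.11 → outlier.
116.3: M = 5.93 → outlier.

88.6, 116.3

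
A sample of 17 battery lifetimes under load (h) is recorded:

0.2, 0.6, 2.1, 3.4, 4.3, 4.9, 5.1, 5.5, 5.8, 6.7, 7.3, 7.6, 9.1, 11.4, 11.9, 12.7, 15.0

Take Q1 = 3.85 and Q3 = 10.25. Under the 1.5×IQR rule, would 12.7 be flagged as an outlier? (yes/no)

IQR = Q3 − Q1 = 10.25 − 3.85 = 6.40.
Lower fence = Q1 − 1.5·IQR = 3.85 − 9.60 = -5.75.
Upper fence = Q3 + 1.5·IQR = 10.25 + 9.60 = 19.85.
12.7 lies within [-5.75, 19.85].

no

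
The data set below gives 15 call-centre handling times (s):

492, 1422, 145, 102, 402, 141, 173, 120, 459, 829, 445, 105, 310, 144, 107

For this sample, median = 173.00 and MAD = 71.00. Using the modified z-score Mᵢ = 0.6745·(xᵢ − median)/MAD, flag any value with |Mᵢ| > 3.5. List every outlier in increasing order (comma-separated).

|Mᵢ| > 3.5 ⇔ |xᵢ − 173.00| > 3.5·71.00/0.6745 = 368.42.
So outliers lie outside [-195.42, 541.42].
829: M = 6.23 → outlier.
1422: M = 11.87 → outlier.

829, 1422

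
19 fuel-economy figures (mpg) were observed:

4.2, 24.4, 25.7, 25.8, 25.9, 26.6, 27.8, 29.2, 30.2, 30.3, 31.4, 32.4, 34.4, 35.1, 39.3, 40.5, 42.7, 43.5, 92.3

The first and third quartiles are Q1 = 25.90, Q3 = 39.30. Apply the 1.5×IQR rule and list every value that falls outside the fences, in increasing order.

4.2, 92.3

IQR = Q3 − Q1 = 39.30 − 25.90 = 13.40.
Lower fence = Q1 − 1.5·IQR = 25.90 − 20.10 = 5.80.
Upper fence = Q3 + 1.5·IQR = 39.30 + 20.10 = 59.40.
4.2 < 5.80 → outlier.
92.3 > 59.40 → outlier.
All remaining values lie within [5.80, 59.40].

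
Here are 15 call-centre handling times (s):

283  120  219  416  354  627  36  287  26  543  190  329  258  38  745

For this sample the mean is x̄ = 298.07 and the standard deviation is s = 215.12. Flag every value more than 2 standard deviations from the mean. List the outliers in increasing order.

Cutoffs at x̄ ± 2s: 298.07 ± 2·215.12 = [-132.17, 728.31].
745: z = 2.08, |z| > 2 → outlier.
Every other value lies within [-132.17, 728.31].

745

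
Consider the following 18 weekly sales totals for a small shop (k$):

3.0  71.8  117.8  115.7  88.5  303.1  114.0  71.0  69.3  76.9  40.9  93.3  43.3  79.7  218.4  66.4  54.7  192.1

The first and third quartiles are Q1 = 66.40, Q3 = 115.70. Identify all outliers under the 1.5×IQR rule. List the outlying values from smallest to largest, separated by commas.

IQR = Q3 − Q1 = 115.70 − 66.40 = 49.30.
Lower fence = Q1 − 1.5·IQR = 66.40 − 73.95 = -7.55.
Upper fence = Q3 + 1.5·IQR = 115.70 + 73.95 = 189.65.
192.1 > 189.65 → outlier.
218.4 > 189.65 → outlier.
303.1 > 189.65 → outlier.
All remaining values lie within [-7.55, 189.65].

192.1, 218.4, 303.1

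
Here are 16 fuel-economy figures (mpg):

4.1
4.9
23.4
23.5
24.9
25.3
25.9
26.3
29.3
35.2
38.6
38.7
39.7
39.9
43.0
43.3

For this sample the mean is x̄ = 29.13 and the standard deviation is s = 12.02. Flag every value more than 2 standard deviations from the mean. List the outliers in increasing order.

Cutoffs at x̄ ± 2s: 29.13 ± 2·12.02 = [5.09, 53.17].
4.1: z = -2.08, |z| > 2 → outlier.
4.9: z = -2.02, |z| > 2 → outlier.
Every other value lies within [5.09, 53.17].

4.1, 4.9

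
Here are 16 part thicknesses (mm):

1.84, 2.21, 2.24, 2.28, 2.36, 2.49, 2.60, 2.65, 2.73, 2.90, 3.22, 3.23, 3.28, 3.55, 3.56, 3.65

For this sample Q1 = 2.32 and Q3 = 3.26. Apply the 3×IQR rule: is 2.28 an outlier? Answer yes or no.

no

IQR = Q3 − Q1 = 3.26 − 2.32 = 0.94.
Lower fence = Q1 − 3·IQR = 2.32 − 2.82 = -0.50.
Upper fence = Q3 + 3·IQR = 3.26 + 2.82 = 6.08.
2.28 lies within [-0.50, 6.08].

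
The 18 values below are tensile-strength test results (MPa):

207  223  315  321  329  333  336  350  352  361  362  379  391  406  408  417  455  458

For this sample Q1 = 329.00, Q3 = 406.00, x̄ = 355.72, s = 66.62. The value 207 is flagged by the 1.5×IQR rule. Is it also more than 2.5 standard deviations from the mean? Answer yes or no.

no

z = (207 − 355.72) / 66.62 = -2.23.
|z| = 2.23 ≤ 2.5.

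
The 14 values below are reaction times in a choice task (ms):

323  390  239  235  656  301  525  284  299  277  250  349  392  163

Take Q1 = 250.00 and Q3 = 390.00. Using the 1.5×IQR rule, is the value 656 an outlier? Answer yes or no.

IQR = Q3 − Q1 = 390.00 − 250.00 = 140.00.
Lower fence = Q1 − 1.5·IQR = 250.00 − 210.00 = 40.00.
Upper fence = Q3 + 1.5·IQR = 390.00 + 210.00 = 600.00.
656 lies above the upper fence.

yes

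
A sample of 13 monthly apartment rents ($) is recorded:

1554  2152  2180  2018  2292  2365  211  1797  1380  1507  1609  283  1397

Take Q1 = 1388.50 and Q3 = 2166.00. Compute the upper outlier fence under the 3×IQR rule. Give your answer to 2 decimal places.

IQR = Q3 − Q1 = 2166.00 − 1388.50 = 777.50.
Lower fence = Q1 − 3·IQR = 1388.50 − 2332.50 = -944.00.
Upper fence = Q3 + 3·IQR = 2166.00 + 2332.50 = 4498.50.

4498.50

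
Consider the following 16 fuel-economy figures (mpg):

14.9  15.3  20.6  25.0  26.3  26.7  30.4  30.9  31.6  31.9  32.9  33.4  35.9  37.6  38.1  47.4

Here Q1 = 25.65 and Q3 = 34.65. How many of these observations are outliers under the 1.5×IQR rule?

IQR = 9.00; fences at 25.65 − 13.50 = 12.15 and 34.65 + 13.50 = 48.15.
Every value lies within the cutoffs.

0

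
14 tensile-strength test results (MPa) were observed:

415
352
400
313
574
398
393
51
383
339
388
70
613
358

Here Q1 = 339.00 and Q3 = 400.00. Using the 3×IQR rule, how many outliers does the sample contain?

IQR = 61.00; fences at 339.00 − 183.00 = 156.00 and 400.00 + 183.00 = 583.00.
Outside the cutoffs: 51, 70, 613.

3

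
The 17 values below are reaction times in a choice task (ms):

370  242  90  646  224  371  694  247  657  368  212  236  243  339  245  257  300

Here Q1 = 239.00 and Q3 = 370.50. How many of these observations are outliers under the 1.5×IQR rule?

3

IQR = 131.50; fences at 239.00 − 197.25 = 41.75 and 370.50 + 197.25 = 567.75.
Outside the cutoffs: 646, 657, 694.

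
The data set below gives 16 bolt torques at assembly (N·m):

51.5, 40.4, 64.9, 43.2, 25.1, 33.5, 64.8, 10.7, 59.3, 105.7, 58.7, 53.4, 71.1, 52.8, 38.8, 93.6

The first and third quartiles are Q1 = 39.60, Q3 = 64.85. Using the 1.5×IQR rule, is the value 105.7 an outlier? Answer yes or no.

IQR = Q3 − Q1 = 64.85 − 39.60 = 25.25.
Lower fence = Q1 − 1.5·IQR = 39.60 − 37.875 = 1.725.
Upper fence = Q3 + 1.5·IQR = 64.85 + 37.875 = 102.725.
105.7 lies above the upper fence.

yes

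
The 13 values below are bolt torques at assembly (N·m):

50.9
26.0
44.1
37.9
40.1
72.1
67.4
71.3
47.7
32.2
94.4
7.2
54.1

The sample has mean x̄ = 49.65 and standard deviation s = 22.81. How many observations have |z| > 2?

0

Cutoffs: x̄ ± 2s = [4.03, 95.27].
Every value lies within the cutoffs.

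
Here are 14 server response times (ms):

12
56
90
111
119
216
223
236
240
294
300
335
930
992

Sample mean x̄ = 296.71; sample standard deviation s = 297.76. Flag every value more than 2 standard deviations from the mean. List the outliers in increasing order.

Cutoffs at x̄ ± 2s: 296.71 ± 2·297.76 = [-298.81, 892.23].
930: z = 2.13, |z| > 2 → outlier.
992: z = 2.34, |z| > 2 → outlier.
Every other value lies within [-298.81, 892.23].

930, 992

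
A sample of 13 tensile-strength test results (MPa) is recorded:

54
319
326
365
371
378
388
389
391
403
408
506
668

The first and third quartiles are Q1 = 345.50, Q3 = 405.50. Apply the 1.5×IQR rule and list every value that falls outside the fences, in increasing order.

IQR = Q3 − Q1 = 405.50 − 345.50 = 60.00.
Lower fence = Q1 − 1.5·IQR = 345.50 − 90.00 = 255.50.
Upper fence = Q3 + 1.5·IQR = 405.50 + 90.00 = 495.50.
54 < 255.50 → outlier.
506 > 495.50 → outlier.
668 > 495.50 → outlier.
All remaining values lie within [255.50, 495.50].

54, 506, 668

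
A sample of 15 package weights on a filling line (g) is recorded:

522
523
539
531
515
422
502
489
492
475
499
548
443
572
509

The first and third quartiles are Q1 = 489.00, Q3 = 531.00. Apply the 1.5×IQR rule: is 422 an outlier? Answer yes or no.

IQR = Q3 − Q1 = 531.00 − 489.00 = 42.00.
Lower fence = Q1 − 1.5·IQR = 489.00 − 63.00 = 426.00.
Upper fence = Q3 + 1.5·IQR = 531.00 + 63.00 = 594.00.
422 lies below the lower fence.

yes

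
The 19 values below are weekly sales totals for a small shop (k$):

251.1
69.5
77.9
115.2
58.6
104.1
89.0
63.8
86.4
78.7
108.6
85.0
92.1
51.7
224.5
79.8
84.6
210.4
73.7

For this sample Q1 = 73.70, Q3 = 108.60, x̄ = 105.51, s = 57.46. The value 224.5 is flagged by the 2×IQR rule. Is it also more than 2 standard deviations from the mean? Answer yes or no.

z = (224.5 − 105.51) / 57.46 = 2.07.
|z| = 2.07 > 2.

yes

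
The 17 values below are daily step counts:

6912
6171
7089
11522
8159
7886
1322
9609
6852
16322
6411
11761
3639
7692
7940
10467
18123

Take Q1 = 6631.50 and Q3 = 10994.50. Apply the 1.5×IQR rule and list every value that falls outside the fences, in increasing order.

18123

IQR = Q3 − Q1 = 10994.50 − 6631.50 = 4363.00.
Lower fence = Q1 − 1.5·IQR = 6631.50 − 6544.50 = 87.00.
Upper fence = Q3 + 1.5·IQR = 10994.50 + 6544.50 = 17539.00.
18123 > 17539.00 → outlier.
All remaining values lie within [87.00, 17539.00].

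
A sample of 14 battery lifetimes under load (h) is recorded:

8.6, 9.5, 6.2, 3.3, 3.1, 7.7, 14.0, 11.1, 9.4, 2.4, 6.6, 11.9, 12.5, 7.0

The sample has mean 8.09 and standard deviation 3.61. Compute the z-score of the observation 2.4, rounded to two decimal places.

-1.58

z = (2.4 − 8.09) / 3.61 = -1.58.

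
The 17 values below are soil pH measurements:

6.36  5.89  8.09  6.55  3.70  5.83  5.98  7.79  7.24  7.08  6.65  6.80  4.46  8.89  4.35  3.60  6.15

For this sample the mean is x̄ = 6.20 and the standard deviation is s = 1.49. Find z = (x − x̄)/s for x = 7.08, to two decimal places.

z = (7.08 − 6.20) / 1.49 = 0.59.

0.59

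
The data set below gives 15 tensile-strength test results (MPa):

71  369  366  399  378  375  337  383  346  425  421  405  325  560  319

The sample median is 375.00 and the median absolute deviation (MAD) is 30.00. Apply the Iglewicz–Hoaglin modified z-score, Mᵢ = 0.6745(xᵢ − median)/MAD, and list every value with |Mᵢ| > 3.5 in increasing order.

71, 560

|Mᵢ| > 3.5 ⇔ |xᵢ − 375.00| > 3.5·30.00/0.6745 = 155.67.
So outliers lie outside [219.33, 530.67].
71: M = -6.83 → outlier.
560: M = 4.16 → outlier.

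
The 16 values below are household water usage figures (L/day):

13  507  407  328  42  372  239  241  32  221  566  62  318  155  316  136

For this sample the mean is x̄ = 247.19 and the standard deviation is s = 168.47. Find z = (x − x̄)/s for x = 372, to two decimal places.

z = (372 − 247.19) / 168.47 = 0.74.

0.74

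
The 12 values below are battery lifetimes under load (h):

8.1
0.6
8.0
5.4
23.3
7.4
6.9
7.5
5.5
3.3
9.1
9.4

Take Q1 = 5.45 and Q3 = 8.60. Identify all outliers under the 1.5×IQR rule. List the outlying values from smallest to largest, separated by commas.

IQR = Q3 − Q1 = 8.60 − 5.45 = 3.15.
Lower fence = Q1 − 1.5·IQR = 5.45 − 4.725 = 0.725.
Upper fence = Q3 + 1.5·IQR = 8.60 + 4.725 = 13.325.
0.6 < 0.725 → outlier.
23.3 > 13.325 → outlier.
All remaining values lie within [0.725, 13.325].

0.6, 23.3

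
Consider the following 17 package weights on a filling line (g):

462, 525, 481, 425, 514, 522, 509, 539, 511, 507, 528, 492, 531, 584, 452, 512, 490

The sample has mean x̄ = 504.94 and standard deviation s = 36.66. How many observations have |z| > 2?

2

Cutoffs: x̄ ± 2s = [431.62, 578.26].
Outside the cutoffs: 425, 584.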